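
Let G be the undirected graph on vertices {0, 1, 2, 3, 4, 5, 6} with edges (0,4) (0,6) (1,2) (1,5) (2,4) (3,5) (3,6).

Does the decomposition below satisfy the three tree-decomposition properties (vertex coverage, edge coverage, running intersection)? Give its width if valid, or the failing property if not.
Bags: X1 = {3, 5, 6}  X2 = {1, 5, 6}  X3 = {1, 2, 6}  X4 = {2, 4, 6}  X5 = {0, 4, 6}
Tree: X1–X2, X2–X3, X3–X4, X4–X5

Vertex coverage: the bags together contain {0, 1, 2, 3, 4, 5, 6}, the full vertex set. Edge coverage: each edge of G has both endpoints in at least one bag. Running intersection: for every vertex, the bags containing it form a connected subtree. All three properties hold, so this is a valid tree decomposition of width max|bag| − 1 = 2, and hence tw(G) ≤ 2.

Yes; width 2.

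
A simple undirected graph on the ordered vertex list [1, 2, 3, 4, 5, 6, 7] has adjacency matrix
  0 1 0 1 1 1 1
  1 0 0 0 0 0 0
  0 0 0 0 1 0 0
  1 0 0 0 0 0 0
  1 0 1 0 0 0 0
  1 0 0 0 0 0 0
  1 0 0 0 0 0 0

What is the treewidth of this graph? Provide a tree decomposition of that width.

Treewidth 1.
Bags: B1 = {1, 2}  B2 = {1, 6}  B3 = {1, 4}  B4 = {1, 7}  B5 = {1, 5}  B6 = {3, 5}
Tree: B1–B2, B1–B3, B2–B4, B2–B5, B5–B6

The largest bag has 2 vertices, giving width 1; this decomposition certifies tw(G) ≤ 1. Any graph with an edge has treewidth ≥ 1, and G has the edge 2–1. The upper and lower bounds meet at 1, so that is the treewidth.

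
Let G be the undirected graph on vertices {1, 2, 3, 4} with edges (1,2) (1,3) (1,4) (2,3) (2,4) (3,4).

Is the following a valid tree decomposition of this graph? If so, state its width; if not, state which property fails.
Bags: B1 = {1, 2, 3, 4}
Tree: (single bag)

Yes; width 3.

Every vertex of G appears in some bag (union = {1, 2, 3, 4}); every edge is covered by a bag; and for each vertex v the set of bags containing v is connected in the bag tree. The decomposition is therefore valid. The largest bag has 4 vertices, so the width is 3.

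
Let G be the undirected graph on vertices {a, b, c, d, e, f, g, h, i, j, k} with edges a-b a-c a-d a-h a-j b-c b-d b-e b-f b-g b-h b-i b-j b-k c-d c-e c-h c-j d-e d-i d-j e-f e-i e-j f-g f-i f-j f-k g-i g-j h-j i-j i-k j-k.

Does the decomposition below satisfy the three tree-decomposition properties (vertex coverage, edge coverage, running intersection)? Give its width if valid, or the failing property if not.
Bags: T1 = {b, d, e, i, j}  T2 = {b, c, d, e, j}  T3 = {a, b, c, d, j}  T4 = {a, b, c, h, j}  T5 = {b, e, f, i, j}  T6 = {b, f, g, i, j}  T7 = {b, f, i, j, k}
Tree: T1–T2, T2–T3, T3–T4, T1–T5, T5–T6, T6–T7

Yes; width 4.

Checking the three conditions: (i) the bags cover all of {a, b, c, d, e, f, g, h, i, j, k}; (ii) for each edge, some bag contains both endpoints; (iii) the bags containing any fixed vertex form a subtree. All hold, so the decomposition is valid with width 5 − 1 = 4.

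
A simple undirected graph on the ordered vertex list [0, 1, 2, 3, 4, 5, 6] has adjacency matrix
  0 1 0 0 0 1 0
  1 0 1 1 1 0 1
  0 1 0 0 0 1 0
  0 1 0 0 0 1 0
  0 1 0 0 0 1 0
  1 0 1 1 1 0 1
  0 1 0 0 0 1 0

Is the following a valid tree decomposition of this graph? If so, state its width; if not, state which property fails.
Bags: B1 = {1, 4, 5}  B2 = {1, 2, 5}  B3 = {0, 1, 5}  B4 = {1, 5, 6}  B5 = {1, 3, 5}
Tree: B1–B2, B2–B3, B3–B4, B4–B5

Yes; width 2.

Checking the three conditions: (i) the bags cover all of {0, 1, 2, 3, 4, 5, 6}; (ii) for each edge, some bag contains both endpoints; (iii) the bags containing any fixed vertex form a subtree. All hold, so the decomposition is valid with width 3 − 1 = 2.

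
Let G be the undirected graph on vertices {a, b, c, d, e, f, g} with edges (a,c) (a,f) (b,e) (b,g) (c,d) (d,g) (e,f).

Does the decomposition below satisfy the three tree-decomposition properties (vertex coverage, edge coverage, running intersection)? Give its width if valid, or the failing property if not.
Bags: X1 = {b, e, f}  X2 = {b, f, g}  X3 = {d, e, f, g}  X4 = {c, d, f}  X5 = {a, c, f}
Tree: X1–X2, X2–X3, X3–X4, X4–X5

No — bags containing vertex e are not connected in the tree.

A tree decomposition must satisfy three properties: every vertex lies in some bag; for every edge, both endpoints lie together in some bag; and for every vertex, the bags containing it form a connected subtree. Here bags containing vertex e are not connected in the tree, so the decomposition is invalid.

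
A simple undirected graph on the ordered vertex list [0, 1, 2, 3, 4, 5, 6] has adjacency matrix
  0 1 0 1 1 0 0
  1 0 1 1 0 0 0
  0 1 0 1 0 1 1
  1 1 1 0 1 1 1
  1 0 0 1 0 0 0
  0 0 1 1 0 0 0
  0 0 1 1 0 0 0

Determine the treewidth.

A width-2 tree decomposition is:
Bags: B1 = {1, 2, 3}  B2 = {2, 3, 5}  B3 = {2, 3, 6}  B4 = {0, 1, 3}  B5 = {0, 3, 4}
Tree: B1–B2, B2–B3, B1–B4, B4–B5
Each bag holds 3 vertices, so the decomposition has width 2, which upper-bounds the treewidth. For the lower bound, the 3 vertices {0, 1, 3} are pairwise adjacent, and any tree decomposition puts a clique entirely inside one bag — forcing width ≥ 2. Therefore the treewidth is 2.

2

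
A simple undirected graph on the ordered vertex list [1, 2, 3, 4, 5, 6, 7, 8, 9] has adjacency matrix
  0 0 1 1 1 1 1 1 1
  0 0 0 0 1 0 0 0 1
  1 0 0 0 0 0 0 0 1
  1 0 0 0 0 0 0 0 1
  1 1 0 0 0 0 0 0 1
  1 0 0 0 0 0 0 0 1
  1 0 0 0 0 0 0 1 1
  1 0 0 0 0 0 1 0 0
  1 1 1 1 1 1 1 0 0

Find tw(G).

A width-2 tree decomposition is:
Bags: B1 = {1, 6, 9}  B2 = {1, 4, 9}  B3 = {1, 7, 9}  B4 = {1, 5, 9}  B5 = {1, 7, 8}  B6 = {1, 3, 9}  B7 = {2, 5, 9}
Tree: B1–B2, B1–B3, B2–B4, B3–B5, B1–B6, B4–B7
Each bag holds 3 vertices, so the decomposition has width 2, which upper-bounds the treewidth. For the lower bound, the 3 vertices {1, 7, 8} are pairwise adjacent, and any tree decomposition puts a clique entirely inside one bag — forcing width ≥ 2. Therefore the treewidth is 2.

2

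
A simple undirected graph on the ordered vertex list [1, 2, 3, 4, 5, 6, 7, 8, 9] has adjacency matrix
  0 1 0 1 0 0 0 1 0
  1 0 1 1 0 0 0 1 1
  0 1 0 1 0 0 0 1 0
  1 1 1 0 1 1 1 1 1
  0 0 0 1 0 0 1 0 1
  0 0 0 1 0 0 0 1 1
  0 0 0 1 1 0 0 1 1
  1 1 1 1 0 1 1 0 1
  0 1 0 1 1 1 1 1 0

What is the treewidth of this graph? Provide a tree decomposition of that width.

Every bag has size at most 4, so the width is 4 − 1 = 3 and tw(G) ≤ 3. For the lower bound, the 4 vertices {1, 2, 4, 8} are pairwise adjacent, and any tree decomposition puts a clique entirely inside one bag — forcing width ≥ 3. Combining the bounds, tw(G) = 3.

Treewidth 3.
One such decomposition:
Bags: B1 = {1, 2, 4, 8}  B2 = {2, 4, 8, 9}  B3 = {4, 7, 8, 9}  B4 = {4, 6, 8, 9}  B5 = {4, 5, 7, 9}  B6 = {2, 3, 4, 8}
Tree: B1–B2, B2–B3, B2–B4, B3–B5, B1–B6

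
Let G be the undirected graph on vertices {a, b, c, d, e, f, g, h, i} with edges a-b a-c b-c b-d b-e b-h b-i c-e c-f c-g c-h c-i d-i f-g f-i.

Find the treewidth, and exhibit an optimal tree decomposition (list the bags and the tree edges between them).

Treewidth 2.
Bags: B1 = {b, c, i}  B2 = {b, d, i}  B3 = {b, c, e}  B4 = {c, f, i}  B5 = {b, c, h}  B6 = {c, f, g}  B7 = {a, b, c}
Tree: B1–B2, B1–B3, B1–B4, B3–B5, B4–B6, B1–B7

Every bag has size at most 3, so the width is 3 − 1 = 2 and tw(G) ≤ 2. On the other hand G contains the 3-clique {b, d, i}. A clique must lie in a single bag of any decomposition, so no decomposition can have width below 2. The upper and lower bounds meet at 2, so that is the treewidth.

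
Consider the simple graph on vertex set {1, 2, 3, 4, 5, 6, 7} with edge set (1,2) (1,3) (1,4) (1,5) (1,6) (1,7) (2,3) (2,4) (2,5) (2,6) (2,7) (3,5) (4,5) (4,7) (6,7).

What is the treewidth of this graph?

3

A width-3 tree decomposition is:
Bags: B1 = {1, 2, 4, 7}  B2 = {1, 2, 6, 7}  B3 = {1, 2, 4, 5}  B4 = {1, 2, 3, 5}
Tree: B1–B2, B1–B3, B3–B4
Every bag has size at most 4, so the width is 4 − 1 = 3 and tw(G) ≤ 3. For the lower bound, the 4 vertices {1, 2, 3, 5} are pairwise adjacent, and any tree decomposition puts a clique entirely inside one bag — forcing width ≥ 3. The upper and lower bounds meet at 3, so that is the treewidth.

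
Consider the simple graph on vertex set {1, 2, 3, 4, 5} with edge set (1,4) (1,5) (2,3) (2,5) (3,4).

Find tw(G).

2

A width-2 tree decomposition is:
Bags: B1 = {1, 2, 5}  B2 = {1, 2, 3}  B3 = {1, 3, 4}
Tree: B1–B2, B2–B3
The largest bag has 3 vertices, giving width 2; this decomposition certifies tw(G) ≤ 2. The edges 1–5–2–3–4–1 form a cycle, so G is not a tree and its treewidth is at least 2. The upper and lower bounds meet at 2, so that is the treewidth.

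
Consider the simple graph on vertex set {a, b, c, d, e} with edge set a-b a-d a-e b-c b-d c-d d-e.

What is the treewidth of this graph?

A width-2 tree decomposition is:
Bags: B1 = {a, b, d}  B2 = {b, c, d}  B3 = {a, d, e}
Tree: B1–B2, B1–B3
Every bag has size at most 3, so the width is 3 − 1 = 2 and tw(G) ≤ 2. On the other hand G contains the 3-clique {b, c, d}. A clique must lie in a single bag of any decomposition, so no decomposition can have width below 2. Combining the bounds, tw(G) = 2.

2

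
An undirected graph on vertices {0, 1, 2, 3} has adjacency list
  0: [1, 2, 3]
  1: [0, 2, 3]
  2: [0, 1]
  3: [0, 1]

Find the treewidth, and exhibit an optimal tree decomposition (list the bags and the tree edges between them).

Treewidth 2.
One such decomposition:
Bags: B1 = {0, 1, 3}  B2 = {0, 1, 2}
Tree: B1–B2

Each bag holds 3 vertices, so the decomposition has width 2, which upper-bounds the treewidth. For the lower bound, the 3 vertices {0, 1, 2} are pairwise adjacent, and any tree decomposition puts a clique entirely inside one bag — forcing width ≥ 2. Combining the bounds, tw(G) = 2.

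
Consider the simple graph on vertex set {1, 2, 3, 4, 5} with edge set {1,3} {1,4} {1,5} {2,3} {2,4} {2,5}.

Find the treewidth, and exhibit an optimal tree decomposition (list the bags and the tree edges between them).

Treewidth 2.
One optimal decomposition is:
Bags: B1 = {1, 2, 4}  B2 = {1, 2, 3}  B3 = {1, 2, 5}
Tree: B1–B2, B2–B3

Each bag holds 3 vertices, so the decomposition has width 2, which upper-bounds the treewidth. For the lower bound, G contains the cycle 2–4–1–3–2, so G is not a forest; only forests have treewidth ≤ 1, hence tw(G) ≥ 2. Hence tw(G) = 2 exactly.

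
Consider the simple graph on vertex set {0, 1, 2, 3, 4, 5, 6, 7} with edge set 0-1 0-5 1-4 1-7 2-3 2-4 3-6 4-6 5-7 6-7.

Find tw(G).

A width-2 tree decomposition is:
Bags: B1 = {2, 3, 6}  B2 = {2, 4, 6}  B3 = {4, 6, 7}  B4 = {1, 4, 7}  B5 = {1, 5, 7}  B6 = {0, 1, 5}
Tree: B1–B2, B2–B3, B3–B4, B4–B5, B5–B6
Every bag has size at most 3, so the width is 3 − 1 = 2 and tw(G) ≤ 2. Since 3–2–4–6–3 is a cycle in G, G is not acyclic. Forests are exactly the graphs of treewidth ≤ 1, so tw(G) ≥ 2. Hence tw(G) = 2 exactly.

2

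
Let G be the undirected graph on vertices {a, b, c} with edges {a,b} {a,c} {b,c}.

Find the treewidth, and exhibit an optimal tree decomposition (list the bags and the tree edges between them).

Treewidth 2.
One optimal decomposition is:
Bags: B1 = {a, b, c}
Tree: (single bag)

A single bag containing all 3 vertices is trivially a valid decomposition of width 2. For the lower bound, the 3 vertices {a, b, c} are pairwise adjacent, and any tree decomposition puts a clique entirely inside one bag — forcing width ≥ 2. Hence tw(G) = 2 exactly.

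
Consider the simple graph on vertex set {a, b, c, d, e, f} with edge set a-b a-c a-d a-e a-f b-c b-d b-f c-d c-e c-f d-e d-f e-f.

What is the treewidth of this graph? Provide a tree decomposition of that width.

The largest bag has 5 vertices, giving width 4; this decomposition certifies tw(G) ≤ 4. Conversely, {a, c, d, e, f} is a clique of size 5, and the vertices of any clique must share a bag in every tree decomposition; so some bag has ≥ 5 vertices and tw(G) ≥ 4. Hence tw(G) = 4 exactly.

Treewidth 4.
One such decomposition:
Bags: B1 = {a, c, d, e, f}  B2 = {a, b, c, d, f}
Tree: B1–B2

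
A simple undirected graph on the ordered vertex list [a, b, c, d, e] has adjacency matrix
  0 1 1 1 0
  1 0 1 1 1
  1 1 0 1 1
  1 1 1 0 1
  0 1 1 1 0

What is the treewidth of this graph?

A width-3 tree decomposition is:
Bags: B1 = {a, b, c, d}  B2 = {b, c, d, e}
Tree: B1–B2
Each bag holds 4 vertices, so the decomposition has width 3, which upper-bounds the treewidth. For the lower bound, the 4 vertices {b, c, d, e} are pairwise adjacent, and any tree decomposition puts a clique entirely inside one bag — forcing width ≥ 3. Therefore the treewidth is 3.

3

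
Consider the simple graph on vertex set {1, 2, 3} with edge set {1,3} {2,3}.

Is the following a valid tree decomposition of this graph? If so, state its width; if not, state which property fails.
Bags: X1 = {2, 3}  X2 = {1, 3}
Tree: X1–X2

Yes; width 1.

Checking the three conditions: (i) the bags cover all of {1, 2, 3}; (ii) for each edge, some bag contains both endpoints; (iii) the bags containing any fixed vertex form a subtree. All hold, so the decomposition is valid with width 2 − 1 = 1.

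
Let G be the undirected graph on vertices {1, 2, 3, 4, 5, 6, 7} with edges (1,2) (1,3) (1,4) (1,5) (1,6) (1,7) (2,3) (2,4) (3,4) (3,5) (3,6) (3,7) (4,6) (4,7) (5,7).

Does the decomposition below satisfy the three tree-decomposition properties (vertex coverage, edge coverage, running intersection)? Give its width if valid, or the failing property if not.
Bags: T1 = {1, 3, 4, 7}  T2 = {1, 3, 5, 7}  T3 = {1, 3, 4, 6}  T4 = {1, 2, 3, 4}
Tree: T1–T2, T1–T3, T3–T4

Every vertex of G appears in some bag (union = {1, 2, 3, 4, 5, 6, 7}); every edge is covered by a bag; and for each vertex v the set of bags containing v is connected in the bag tree. The decomposition is therefore valid. The largest bag has 4 vertices, so the width is 3.

Yes; width 3.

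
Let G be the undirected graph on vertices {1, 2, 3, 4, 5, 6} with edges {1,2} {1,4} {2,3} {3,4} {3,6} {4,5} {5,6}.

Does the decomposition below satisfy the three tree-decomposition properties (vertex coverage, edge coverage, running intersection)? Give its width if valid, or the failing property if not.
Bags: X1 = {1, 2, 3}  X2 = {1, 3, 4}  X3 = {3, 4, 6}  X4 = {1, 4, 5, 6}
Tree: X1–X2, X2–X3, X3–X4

A tree decomposition must satisfy three properties: every vertex lies in some bag; for every edge, both endpoints lie together in some bag; and for every vertex, the bags containing it form a connected subtree. Here bags containing vertex 1 are not connected in the tree, so the decomposition is invalid.

No — bags containing vertex 1 are not connected in the tree.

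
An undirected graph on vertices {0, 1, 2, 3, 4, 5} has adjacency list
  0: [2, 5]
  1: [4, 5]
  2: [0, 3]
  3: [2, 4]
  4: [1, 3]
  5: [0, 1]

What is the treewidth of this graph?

2

A width-2 tree decomposition is:
Bags: B1 = {0, 1, 5}  B2 = {0, 1, 2}  B3 = {1, 2, 3}  B4 = {1, 3, 4}
Tree: B1–B2, B2–B3, B3–B4
The largest bag has 3 vertices, giving width 2; this decomposition certifies tw(G) ≤ 2. Since 1–5–0–2–3–4–1 is a cycle in G, G is not acyclic. Forests are exactly the graphs of treewidth ≤ 1, so tw(G) ≥ 2. Therefore the treewidth is 2.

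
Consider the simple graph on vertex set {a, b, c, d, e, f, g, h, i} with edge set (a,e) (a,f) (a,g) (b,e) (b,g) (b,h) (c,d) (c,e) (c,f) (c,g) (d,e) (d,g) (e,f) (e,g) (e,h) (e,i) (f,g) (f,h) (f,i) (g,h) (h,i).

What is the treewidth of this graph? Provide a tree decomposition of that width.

Treewidth 3.
One optimal decomposition is:
Bags: B1 = {c, e, f, g}  B2 = {a, e, f, g}  B3 = {e, f, g, h}  B4 = {e, f, h, i}  B5 = {c, d, e, g}  B6 = {b, e, g, h}
Tree: B1–B2, B2–B3, B3–B4, B1–B5, B3–B6

Every bag has size at most 4, so the width is 4 − 1 = 3 and tw(G) ≤ 3. Conversely, {c, d, e, g} is a clique of size 4, and the vertices of any clique must share a bag in every tree decomposition; so some bag has ≥ 4 vertices and tw(G) ≥ 3. Hence tw(G) = 3 exactly.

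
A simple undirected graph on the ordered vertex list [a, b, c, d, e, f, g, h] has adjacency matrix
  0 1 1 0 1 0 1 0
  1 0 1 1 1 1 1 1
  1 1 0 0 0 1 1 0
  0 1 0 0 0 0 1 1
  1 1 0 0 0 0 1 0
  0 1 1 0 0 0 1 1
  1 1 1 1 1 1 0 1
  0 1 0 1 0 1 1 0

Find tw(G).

A width-3 tree decomposition is:
Bags: B1 = {b, c, f, g}  B2 = {b, f, g, h}  B3 = {a, b, c, g}  B4 = {a, b, e, g}  B5 = {b, d, g, h}
Tree: B1–B2, B1–B3, B3–B4, B2–B5
Every bag has size at most 4, so the width is 4 − 1 = 3 and tw(G) ≤ 3. On the other hand G contains the 4-clique {b, d, g, h}. A clique must lie in a single bag of any decomposition, so no decomposition can have width below 3. Hence tw(G) = 3 exactly.

3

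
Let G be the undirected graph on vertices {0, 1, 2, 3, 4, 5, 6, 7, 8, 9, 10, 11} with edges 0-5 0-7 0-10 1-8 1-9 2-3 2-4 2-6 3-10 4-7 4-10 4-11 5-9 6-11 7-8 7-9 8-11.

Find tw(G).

A width-3 tree decomposition is:
Bags: B1 = {2, 3, 6, 11}  B2 = {2, 3, 4, 11}  B3 = {3, 4, 10, 11}  B4 = {4, 8, 10, 11}  B5 = {4, 7, 8, 10}  B6 = {0, 7, 8, 10}  B7 = {0, 1, 7, 8}  B8 = {0, 1, 7, 9}  B9 = {0, 1, 5, 9}
Tree: B1–B2, B2–B3, B3–B4, B4–B5, B5–B6, B6–B7, B7–B8, B8–B9
Every bag has size at most 4, so the width is 4 − 1 = 3 and tw(G) ≤ 3. For the lower bound: the 4 vertex sets {2,3,6}, {11}, {4}, {0,7,8,10} are disjoint, each induces a connected subgraph, and every pair is joined by at least one edge of G. Contracting each set to a single vertex therefore yields K_{4} as a minor, and since treewidth is minor-monotone, tw(G) ≥ tw(K_{4}) = 3. Therefore the treewidth is 3.

3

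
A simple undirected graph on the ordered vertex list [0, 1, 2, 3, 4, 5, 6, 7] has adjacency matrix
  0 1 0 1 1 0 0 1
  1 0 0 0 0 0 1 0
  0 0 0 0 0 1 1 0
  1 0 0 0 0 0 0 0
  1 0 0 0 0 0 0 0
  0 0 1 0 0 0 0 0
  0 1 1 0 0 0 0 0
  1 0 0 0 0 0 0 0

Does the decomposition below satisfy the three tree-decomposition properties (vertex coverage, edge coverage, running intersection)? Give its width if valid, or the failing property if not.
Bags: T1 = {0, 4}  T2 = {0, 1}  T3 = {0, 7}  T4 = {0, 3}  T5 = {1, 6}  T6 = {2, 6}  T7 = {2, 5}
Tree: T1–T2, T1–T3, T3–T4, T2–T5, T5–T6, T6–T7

Yes; width 1.

Vertex coverage: the bags together contain {0, 1, 2, 3, 4, 5, 6, 7}, the full vertex set. Edge coverage: each edge of G has both endpoints in at least one bag. Running intersection: for every vertex, the bags containing it form a connected subtree. All three properties hold, so this is a valid tree decomposition of width max|bag| − 1 = 1, and hence tw(G) ≤ 1.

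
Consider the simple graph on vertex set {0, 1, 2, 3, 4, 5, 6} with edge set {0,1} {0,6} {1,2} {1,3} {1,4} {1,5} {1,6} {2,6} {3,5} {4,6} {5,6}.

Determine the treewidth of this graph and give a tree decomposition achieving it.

The largest bag has 3 vertices, giving width 2; this decomposition certifies tw(G) ≤ 2. Conversely, {1, 3, 5} is a clique of size 3, and the vertices of any clique must share a bag in every tree decomposition; so some bag has ≥ 3 vertices and tw(G) ≥ 2. Hence tw(G) = 2 exactly.

Treewidth 2.
One optimal decomposition is:
Bags: B1 = {1, 5, 6}  B2 = {1, 4, 6}  B3 = {1, 2, 6}  B4 = {1, 3, 5}  B5 = {0, 1, 6}
Tree: B1–B2, B2–B3, B1–B4, B3–B5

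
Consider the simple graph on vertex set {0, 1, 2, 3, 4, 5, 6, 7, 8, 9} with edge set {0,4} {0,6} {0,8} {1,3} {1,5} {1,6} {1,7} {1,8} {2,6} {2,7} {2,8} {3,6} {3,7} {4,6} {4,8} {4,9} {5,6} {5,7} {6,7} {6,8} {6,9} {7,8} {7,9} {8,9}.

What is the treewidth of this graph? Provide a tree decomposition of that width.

Treewidth 3.
One such decomposition:
Bags: B1 = {6, 7, 8, 9}  B2 = {1, 6, 7, 8}  B3 = {1, 5, 6, 7}  B4 = {1, 3, 6, 7}  B5 = {4, 6, 8, 9}  B6 = {2, 6, 7, 8}  B7 = {0, 4, 6, 8}
Tree: B1–B2, B2–B3, B3–B4, B1–B5, B2–B6, B5–B7

Every bag has size at most 4, so the width is 4 − 1 = 3 and tw(G) ≤ 3. On the other hand G contains the 4-clique {0, 4, 6, 8}. A clique must lie in a single bag of any decomposition, so no decomposition can have width below 3. Hence tw(G) = 3 exactly.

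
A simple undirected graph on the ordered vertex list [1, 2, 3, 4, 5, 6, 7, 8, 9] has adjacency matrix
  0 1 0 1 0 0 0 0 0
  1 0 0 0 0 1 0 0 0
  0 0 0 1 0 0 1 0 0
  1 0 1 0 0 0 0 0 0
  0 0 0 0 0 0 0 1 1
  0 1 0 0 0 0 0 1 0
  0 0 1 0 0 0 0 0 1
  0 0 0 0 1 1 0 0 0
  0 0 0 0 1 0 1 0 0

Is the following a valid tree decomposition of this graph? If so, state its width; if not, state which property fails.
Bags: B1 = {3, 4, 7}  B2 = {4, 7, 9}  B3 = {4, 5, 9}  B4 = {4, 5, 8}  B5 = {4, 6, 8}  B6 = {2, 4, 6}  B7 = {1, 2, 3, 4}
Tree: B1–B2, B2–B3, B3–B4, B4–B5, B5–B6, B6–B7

No — bags containing vertex 3 are not connected in the tree.

A tree decomposition must satisfy three properties: every vertex lies in some bag; for every edge, both endpoints lie together in some bag; and for every vertex, the bags containing it form a connected subtree. Here bags containing vertex 3 are not connected in the tree, so the decomposition is invalid.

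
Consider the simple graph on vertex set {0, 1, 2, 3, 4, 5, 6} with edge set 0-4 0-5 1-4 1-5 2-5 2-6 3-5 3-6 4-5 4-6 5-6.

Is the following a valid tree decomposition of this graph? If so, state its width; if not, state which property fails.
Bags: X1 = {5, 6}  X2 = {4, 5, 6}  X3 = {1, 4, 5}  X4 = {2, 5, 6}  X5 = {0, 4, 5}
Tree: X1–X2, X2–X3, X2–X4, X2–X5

No — vertex 3 appears in no bag.

A tree decomposition must satisfy three properties: every vertex lies in some bag; for every edge, both endpoints lie together in some bag; and for every vertex, the bags containing it form a connected subtree. Here vertex 3 appears in no bag, so the decomposition is invalid.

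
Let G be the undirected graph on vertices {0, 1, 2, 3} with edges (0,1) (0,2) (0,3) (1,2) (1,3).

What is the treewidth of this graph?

2

A width-2 tree decomposition is:
Bags: B1 = {0, 1, 3}  B2 = {0, 1, 2}
Tree: B1–B2
Each bag holds 3 vertices, so the decomposition has width 2, which upper-bounds the treewidth. On the other hand G contains the 3-clique {0, 1, 2}. A clique must lie in a single bag of any decomposition, so no decomposition can have width below 2. The upper and lower bounds meet at 2, so that is the treewidth.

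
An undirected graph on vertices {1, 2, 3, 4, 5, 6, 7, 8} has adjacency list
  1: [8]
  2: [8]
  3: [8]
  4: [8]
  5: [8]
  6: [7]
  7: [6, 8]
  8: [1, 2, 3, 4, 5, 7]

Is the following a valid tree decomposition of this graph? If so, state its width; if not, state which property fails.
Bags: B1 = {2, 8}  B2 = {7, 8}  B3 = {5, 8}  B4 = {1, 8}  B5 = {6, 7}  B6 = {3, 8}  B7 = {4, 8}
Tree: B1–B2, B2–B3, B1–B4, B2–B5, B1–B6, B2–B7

Yes; width 1.

Checking the three conditions: (i) the bags cover all of {1, 2, 3, 4, 5, 6, 7, 8}; (ii) for each edge, some bag contains both endpoints; (iii) the bags containing any fixed vertex form a subtree. All hold, so the decomposition is valid with width 2 − 1 = 1.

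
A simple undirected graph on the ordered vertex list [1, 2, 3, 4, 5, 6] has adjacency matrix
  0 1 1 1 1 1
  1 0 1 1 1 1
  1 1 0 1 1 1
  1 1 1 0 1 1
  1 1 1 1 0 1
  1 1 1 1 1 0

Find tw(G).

5

A width-5 tree decomposition is:
Bags: B1 = {1, 2, 3, 4, 5, 6}
Tree: (single bag)
With just one bag of size 6, the width is 6 − 1 = 5, so tw(G) ≤ 5. Conversely, {1, 2, 3, 4, 5, 6} is a clique of size 6, and the vertices of any clique must share a bag in every tree decomposition; so some bag has ≥ 6 vertices and tw(G) ≥ 5. Hence tw(G) = 5 exactly.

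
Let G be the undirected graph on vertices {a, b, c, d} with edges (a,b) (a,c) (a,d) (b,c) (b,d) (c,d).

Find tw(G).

3

A width-3 tree decomposition is:
Bags: B1 = {a, b, c, d}
Tree: (single bag)
A single bag containing all 4 vertices is trivially a valid decomposition of width 3. On the other hand G contains the 4-clique {a, b, c, d}. A clique must lie in a single bag of any decomposition, so no decomposition can have width below 3. Hence tw(G) = 3 exactly.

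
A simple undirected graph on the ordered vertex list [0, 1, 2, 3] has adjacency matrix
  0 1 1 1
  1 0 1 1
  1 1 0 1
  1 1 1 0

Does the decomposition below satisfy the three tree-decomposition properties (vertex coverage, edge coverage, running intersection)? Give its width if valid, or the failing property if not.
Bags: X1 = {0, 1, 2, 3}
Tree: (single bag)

Yes; width 3.

Checking the three conditions: (i) the bags cover all of {0, 1, 2, 3}; (ii) for each edge, some bag contains both endpoints; (iii) the bags containing any fixed vertex form a subtree. All hold, so the decomposition is valid with width 4 − 1 = 3.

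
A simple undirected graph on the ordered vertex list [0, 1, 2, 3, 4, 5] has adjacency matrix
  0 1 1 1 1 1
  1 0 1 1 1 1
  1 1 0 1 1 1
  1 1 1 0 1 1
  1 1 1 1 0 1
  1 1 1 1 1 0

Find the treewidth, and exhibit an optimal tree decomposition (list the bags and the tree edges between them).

With just one bag of size 6, the width is 6 − 1 = 5, so tw(G) ≤ 5. Conversely, {0, 1, 2, 3, 4, 5} is a clique of size 6, and the vertices of any clique must share a bag in every tree decomposition; so some bag has ≥ 6 vertices and tw(G) ≥ 5. Hence tw(G) = 5 exactly.

Treewidth 5.
One optimal decomposition is:
Bags: B1 = {0, 1, 2, 3, 4, 5}
Tree: (single bag)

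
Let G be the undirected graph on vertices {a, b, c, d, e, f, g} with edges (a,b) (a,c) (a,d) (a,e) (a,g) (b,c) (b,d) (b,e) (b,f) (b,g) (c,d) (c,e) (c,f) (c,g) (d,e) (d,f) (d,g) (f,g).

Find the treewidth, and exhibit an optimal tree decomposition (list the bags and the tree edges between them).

The largest bag has 5 vertices, giving width 4; this decomposition certifies tw(G) ≤ 4. On the other hand G contains the 5-clique {b, c, d, f, g}. A clique must lie in a single bag of any decomposition, so no decomposition can have width below 4. The upper and lower bounds meet at 4, so that is the treewidth.

Treewidth 4.
One optimal decomposition is:
Bags: B1 = {b, c, d, f, g}  B2 = {a, b, c, d, g}  B3 = {a, b, c, d, e}
Tree: B1–B2, B2–B3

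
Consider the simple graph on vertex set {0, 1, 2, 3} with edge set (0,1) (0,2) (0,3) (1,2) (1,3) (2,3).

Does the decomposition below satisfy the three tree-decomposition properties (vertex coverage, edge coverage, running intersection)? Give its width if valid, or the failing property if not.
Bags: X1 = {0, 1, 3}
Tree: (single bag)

A tree decomposition must satisfy three properties: every vertex lies in some bag; for every edge, both endpoints lie together in some bag; and for every vertex, the bags containing it form a connected subtree. Here vertex 2 appears in no bag, so the decomposition is invalid.

No — vertex 2 appears in no bag.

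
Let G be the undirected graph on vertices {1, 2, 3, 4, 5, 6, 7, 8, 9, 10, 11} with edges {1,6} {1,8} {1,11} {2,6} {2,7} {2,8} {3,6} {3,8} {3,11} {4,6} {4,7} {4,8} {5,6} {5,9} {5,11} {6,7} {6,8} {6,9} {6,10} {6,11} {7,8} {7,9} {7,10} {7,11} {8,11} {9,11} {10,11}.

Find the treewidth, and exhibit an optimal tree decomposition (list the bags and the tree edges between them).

Every bag has size at most 4, so the width is 4 − 1 = 3 and tw(G) ≤ 3. For the lower bound, the 4 vertices {2, 6, 7, 8} are pairwise adjacent, and any tree decomposition puts a clique entirely inside one bag — forcing width ≥ 3. Combining the bounds, tw(G) = 3.

Treewidth 3.
Bags: B1 = {6, 7, 8, 11}  B2 = {6, 7, 10, 11}  B3 = {4, 6, 7, 8}  B4 = {2, 6, 7, 8}  B5 = {6, 7, 9, 11}  B6 = {1, 6, 8, 11}  B7 = {3, 6, 8, 11}  B8 = {5, 6, 9, 11}
Tree: B1–B2, B1–B3, B3–B4, B1–B5, B1–B6, B1–B7, B5–B8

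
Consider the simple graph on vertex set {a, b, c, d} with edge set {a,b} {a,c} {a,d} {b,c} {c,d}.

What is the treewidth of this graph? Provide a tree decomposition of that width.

The largest bag has 3 vertices, giving width 2; this decomposition certifies tw(G) ≤ 2. For the lower bound, the 3 vertices {a, c, d} are pairwise adjacent, and any tree decomposition puts a clique entirely inside one bag — forcing width ≥ 2. Combining the bounds, tw(G) = 2.

Treewidth 2.
One optimal decomposition is:
Bags: B1 = {a, b, c}  B2 = {a, c, d}
Tree: B1–B2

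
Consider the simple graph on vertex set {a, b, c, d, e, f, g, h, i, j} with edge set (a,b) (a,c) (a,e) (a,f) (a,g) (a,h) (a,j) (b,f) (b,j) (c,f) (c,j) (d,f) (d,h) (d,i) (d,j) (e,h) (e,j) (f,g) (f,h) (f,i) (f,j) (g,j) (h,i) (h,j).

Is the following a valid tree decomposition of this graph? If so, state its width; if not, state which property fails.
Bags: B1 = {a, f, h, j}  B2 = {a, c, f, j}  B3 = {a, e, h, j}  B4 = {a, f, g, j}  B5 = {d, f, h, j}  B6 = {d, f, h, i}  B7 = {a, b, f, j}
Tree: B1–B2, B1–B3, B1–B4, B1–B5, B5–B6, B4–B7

Yes; width 3.

Vertex coverage: the bags together contain {a, b, c, d, e, f, g, h, i, j}, the full vertex set. Edge coverage: each edge of G has both endpoints in at least one bag. Running intersection: for every vertex, the bags containing it form a connected subtree. All three properties hold, so this is a valid tree decomposition of width max|bag| − 1 = 3, and hence tw(G) ≤ 3.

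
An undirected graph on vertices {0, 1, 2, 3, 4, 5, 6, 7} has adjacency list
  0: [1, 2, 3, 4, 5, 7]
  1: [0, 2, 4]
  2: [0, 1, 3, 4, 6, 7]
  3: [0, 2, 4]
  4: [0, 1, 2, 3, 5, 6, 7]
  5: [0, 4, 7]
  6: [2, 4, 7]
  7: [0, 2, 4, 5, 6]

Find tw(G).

3

A width-3 tree decomposition is:
Bags: B1 = {0, 2, 4, 7}  B2 = {0, 4, 5, 7}  B3 = {0, 1, 2, 4}  B4 = {0, 2, 3, 4}  B5 = {2, 4, 6, 7}
Tree: B1–B2, B1–B3, B1–B4, B1–B5
The largest bag has 4 vertices, giving width 3; this decomposition certifies tw(G) ≤ 3. On the other hand G contains the 4-clique {0, 1, 2, 4}. A clique must lie in a single bag of any decomposition, so no decomposition can have width below 3. The upper and lower bounds meet at 3, so that is the treewidth.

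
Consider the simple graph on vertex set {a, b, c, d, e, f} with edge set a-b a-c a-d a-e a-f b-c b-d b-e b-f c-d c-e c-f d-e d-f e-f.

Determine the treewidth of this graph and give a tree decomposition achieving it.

Treewidth 5.
One optimal decomposition is:
Bags: B1 = {a, b, c, d, e, f}
Tree: (single bag)

With just one bag of size 6, the width is 6 − 1 = 5, so tw(G) ≤ 5. On the other hand G contains the 6-clique {a, b, c, d, e, f}. A clique must lie in a single bag of any decomposition, so no decomposition can have width below 5. Therefore the treewidth is 5.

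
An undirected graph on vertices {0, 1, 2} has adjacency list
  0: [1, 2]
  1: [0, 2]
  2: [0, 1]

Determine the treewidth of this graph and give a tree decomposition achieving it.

A single bag containing all 3 vertices is trivially a valid decomposition of width 2. For the lower bound, the 3 vertices {0, 1, 2} are pairwise adjacent, and any tree decomposition puts a clique entirely inside one bag — forcing width ≥ 2. Hence tw(G) = 2 exactly.

Treewidth 2.
One such decomposition:
Bags: B1 = {0, 1, 2}
Tree: (single bag)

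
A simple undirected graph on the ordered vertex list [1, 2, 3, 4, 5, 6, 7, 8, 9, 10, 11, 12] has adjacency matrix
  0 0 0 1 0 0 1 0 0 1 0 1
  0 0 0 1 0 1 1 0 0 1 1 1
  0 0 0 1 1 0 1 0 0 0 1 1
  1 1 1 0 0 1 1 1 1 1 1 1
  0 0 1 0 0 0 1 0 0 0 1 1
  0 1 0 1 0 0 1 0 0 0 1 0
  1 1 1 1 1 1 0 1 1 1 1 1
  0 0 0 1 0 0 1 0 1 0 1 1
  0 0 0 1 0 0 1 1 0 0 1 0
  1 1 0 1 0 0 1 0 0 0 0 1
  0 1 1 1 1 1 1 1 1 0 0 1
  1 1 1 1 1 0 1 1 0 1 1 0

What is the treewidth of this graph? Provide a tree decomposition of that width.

Treewidth 4.
One optimal decomposition is:
Bags: B1 = {2, 4, 7, 10, 12}  B2 = {2, 4, 7, 11, 12}  B3 = {1, 4, 7, 10, 12}  B4 = {3, 4, 7, 11, 12}  B5 = {4, 7, 8, 11, 12}  B6 = {3, 5, 7, 11, 12}  B7 = {2, 4, 6, 7, 11}  B8 = {4, 7, 8, 9, 11}
Tree: B1–B2, B1–B3, B2–B4, B4–B5, B4–B6, B2–B7, B5–B8

Each bag holds 5 vertices, so the decomposition has width 4, which upper-bounds the treewidth. On the other hand G contains the 5-clique {1, 4, 7, 10, 12}. A clique must lie in a single bag of any decomposition, so no decomposition can have width below 4. The upper and lower bounds meet at 4, so that is the treewidth.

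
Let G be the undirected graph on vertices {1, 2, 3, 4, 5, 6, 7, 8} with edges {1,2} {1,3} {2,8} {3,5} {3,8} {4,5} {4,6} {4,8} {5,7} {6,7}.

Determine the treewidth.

A width-2 tree decomposition is:
Bags: B1 = {4, 6, 7}  B2 = {4, 5, 7}  B3 = {4, 5, 8}  B4 = {3, 5, 8}  B5 = {2, 3, 8}  B6 = {1, 2, 3}
Tree: B1–B2, B2–B3, B3–B4, B4–B5, B5–B6
Each bag holds 3 vertices, so the decomposition has width 2, which upper-bounds the treewidth. For the lower bound, G contains the cycle 6–7–5–4–6, so G is not a forest; only forests have treewidth ≤ 1, hence tw(G) ≥ 2. Therefore the treewidth is 2.

2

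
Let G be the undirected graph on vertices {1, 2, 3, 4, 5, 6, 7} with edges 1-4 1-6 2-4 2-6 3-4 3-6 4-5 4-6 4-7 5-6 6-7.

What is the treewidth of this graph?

A width-2 tree decomposition is:
Bags: B1 = {3, 4, 6}  B2 = {4, 6, 7}  B3 = {4, 5, 6}  B4 = {1, 4, 6}  B5 = {2, 4, 6}
Tree: B1–B2, B2–B3, B3–B4, B3–B5
Each bag holds 3 vertices, so the decomposition has width 2, which upper-bounds the treewidth. For the lower bound, the 3 vertices {1, 4, 6} are pairwise adjacent, and any tree decomposition puts a clique entirely inside one bag — forcing width ≥ 2. Combining the bounds, tw(G) = 2.

2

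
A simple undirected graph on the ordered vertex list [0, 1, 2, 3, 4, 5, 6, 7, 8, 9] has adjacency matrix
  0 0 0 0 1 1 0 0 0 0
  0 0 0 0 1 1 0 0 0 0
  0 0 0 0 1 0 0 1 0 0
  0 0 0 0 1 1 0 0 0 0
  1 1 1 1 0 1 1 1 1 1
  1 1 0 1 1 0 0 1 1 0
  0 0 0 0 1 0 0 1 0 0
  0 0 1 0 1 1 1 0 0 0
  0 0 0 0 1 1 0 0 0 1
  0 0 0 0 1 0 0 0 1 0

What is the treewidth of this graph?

A width-2 tree decomposition is:
Bags: B1 = {4, 5, 8}  B2 = {4, 5, 7}  B3 = {1, 4, 5}  B4 = {2, 4, 7}  B5 = {4, 8, 9}  B6 = {0, 4, 5}  B7 = {3, 4, 5}  B8 = {4, 6, 7}
Tree: B1–B2, B1–B3, B2–B4, B1–B5, B1–B6, B1–B7, B2–B8
Every bag has size at most 3, so the width is 3 − 1 = 2 and tw(G) ≤ 2. Conversely, {4, 8, 9} is a clique of size 3, and the vertices of any clique must share a bag in every tree decomposition; so some bag has ≥ 3 vertices and tw(G) ≥ 2. Therefore the treewidth is 2.

2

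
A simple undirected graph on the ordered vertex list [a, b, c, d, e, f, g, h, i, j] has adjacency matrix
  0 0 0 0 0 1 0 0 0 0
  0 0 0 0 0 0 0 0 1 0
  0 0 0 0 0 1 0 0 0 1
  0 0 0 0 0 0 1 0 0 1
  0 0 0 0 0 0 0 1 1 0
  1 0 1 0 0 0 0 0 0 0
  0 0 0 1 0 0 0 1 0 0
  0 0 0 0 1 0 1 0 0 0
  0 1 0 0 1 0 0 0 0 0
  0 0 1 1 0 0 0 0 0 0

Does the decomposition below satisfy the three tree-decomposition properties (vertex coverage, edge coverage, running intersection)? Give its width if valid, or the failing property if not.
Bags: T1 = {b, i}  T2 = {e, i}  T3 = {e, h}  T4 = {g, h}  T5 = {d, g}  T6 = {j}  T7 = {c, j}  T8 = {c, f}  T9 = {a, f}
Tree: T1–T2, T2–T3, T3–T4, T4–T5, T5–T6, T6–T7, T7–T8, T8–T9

No — edge (d,j) lies in no bag.

A tree decomposition must satisfy three properties: every vertex lies in some bag; for every edge, both endpoints lie together in some bag; and for every vertex, the bags containing it form a connected subtree. Here edge (d,j) lies in no bag, so the decomposition is invalid.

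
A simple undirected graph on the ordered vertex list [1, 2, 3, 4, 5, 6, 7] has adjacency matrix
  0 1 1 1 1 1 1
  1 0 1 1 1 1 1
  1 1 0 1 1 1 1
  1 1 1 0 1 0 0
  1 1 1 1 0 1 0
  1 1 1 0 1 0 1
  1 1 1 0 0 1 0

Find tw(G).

4

A width-4 tree decomposition is:
Bags: B1 = {1, 2, 3, 6, 7}  B2 = {1, 2, 3, 5, 6}  B3 = {1, 2, 3, 4, 5}
Tree: B1–B2, B2–B3
Each bag holds 5 vertices, so the decomposition has width 4, which upper-bounds the treewidth. On the other hand G contains the 5-clique {1, 2, 3, 4, 5}. A clique must lie in a single bag of any decomposition, so no decomposition can have width below 4. The upper and lower bounds meet at 4, so that is the treewidth.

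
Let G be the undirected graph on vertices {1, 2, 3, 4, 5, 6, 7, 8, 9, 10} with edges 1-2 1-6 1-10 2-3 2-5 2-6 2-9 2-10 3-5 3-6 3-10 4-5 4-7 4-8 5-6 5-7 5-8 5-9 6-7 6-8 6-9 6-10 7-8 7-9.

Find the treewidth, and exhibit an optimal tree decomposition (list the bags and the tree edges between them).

Each bag holds 4 vertices, so the decomposition has width 3, which upper-bounds the treewidth. For the lower bound, the 4 vertices {4, 5, 7, 8} are pairwise adjacent, and any tree decomposition puts a clique entirely inside one bag — forcing width ≥ 3. The upper and lower bounds meet at 3, so that is the treewidth.

Treewidth 3.
Bags: B1 = {2, 5, 6, 9}  B2 = {2, 3, 5, 6}  B3 = {5, 6, 7, 9}  B4 = {2, 3, 6, 10}  B5 = {5, 6, 7, 8}  B6 = {1, 2, 6, 10}  B7 = {4, 5, 7, 8}
Tree: B1–B2, B1–B3, B2–B4, B3–B5, B4–B6, B5–B7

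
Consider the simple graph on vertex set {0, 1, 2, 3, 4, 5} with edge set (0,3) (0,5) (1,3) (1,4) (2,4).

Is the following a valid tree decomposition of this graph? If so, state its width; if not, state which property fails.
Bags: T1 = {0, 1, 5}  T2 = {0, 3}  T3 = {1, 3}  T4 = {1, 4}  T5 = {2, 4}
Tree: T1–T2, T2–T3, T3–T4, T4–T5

No — bags containing vertex 1 are not connected in the tree.

A tree decomposition must satisfy three properties: every vertex lies in some bag; for every edge, both endpoints lie together in some bag; and for every vertex, the bags containing it form a connected subtree. Here bags containing vertex 1 are not connected in the tree, so the decomposition is invalid.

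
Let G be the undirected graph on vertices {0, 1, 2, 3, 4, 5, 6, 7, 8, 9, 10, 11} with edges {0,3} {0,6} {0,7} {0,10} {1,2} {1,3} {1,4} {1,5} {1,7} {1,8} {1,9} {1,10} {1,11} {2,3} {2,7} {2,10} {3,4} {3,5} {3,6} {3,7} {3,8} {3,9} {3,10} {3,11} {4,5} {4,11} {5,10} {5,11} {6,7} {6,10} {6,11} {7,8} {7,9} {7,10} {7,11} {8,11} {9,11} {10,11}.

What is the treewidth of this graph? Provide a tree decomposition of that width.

Each bag holds 5 vertices, so the decomposition has width 4, which upper-bounds the treewidth. Conversely, {0, 3, 6, 7, 10} is a clique of size 5, and the vertices of any clique must share a bag in every tree decomposition; so some bag has ≥ 5 vertices and tw(G) ≥ 4. Hence tw(G) = 4 exactly.

Treewidth 4.
Bags: B1 = {3, 6, 7, 10, 11}  B2 = {1, 3, 7, 10, 11}  B3 = {1, 3, 5, 10, 11}  B4 = {0, 3, 6, 7, 10}  B5 = {1, 3, 4, 5, 11}  B6 = {1, 2, 3, 7, 10}  B7 = {1, 3, 7, 9, 11}  B8 = {1, 3, 7, 8, 11}
Tree: B1–B2, B2–B3, B1–B4, B3–B5, B2–B6, B2–B7, B7–B8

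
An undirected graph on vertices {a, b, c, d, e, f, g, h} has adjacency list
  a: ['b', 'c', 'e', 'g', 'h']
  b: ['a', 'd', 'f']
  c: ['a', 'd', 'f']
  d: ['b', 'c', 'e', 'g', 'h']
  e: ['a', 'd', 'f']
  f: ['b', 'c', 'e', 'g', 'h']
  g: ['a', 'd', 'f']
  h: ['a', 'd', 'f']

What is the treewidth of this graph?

3

A width-3 tree decomposition is:
Bags: B1 = {a, b, d, f}  B2 = {a, d, f, g}  B3 = {a, d, e, f}  B4 = {a, d, f, h}  B5 = {a, c, d, f}
Tree: B1–B2, B2–B3, B3–B4, B4–B5
The largest bag has 4 vertices, giving width 3; this decomposition certifies tw(G) ≤ 3. For the lower bound: the 4 vertex sets {b,f}, {a,g}, {d}, {e} are disjoint, each induces a connected subgraph, and every pair is joined by at least one edge of G. Contracting each set to a single vertex therefore yields K_{4} as a minor, and since treewidth is minor-monotone, tw(G) ≥ tw(K_{4}) = 3. Combining the bounds, tw(G) = 3.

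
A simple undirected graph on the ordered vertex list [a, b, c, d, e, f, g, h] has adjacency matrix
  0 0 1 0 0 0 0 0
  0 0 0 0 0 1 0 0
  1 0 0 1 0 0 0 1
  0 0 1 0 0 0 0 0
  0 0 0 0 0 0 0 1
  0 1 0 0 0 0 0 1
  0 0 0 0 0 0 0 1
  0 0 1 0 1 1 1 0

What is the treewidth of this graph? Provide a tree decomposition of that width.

Treewidth 1.
One such decomposition:
Bags: B1 = {f, h}  B2 = {b, f}  B3 = {c, h}  B4 = {g, h}  B5 = {e, h}  B6 = {c, d}  B7 = {a, c}
Tree: B1–B2, B1–B3, B3–B4, B1–B5, B3–B6, B6–B7

Every bag has size at most 2, so the width is 2 − 1 = 1 and tw(G) ≤ 1. Since G has at least one edge (e.g. f–h), it is not an edgeless graph, so tw(G) ≥ 1. Hence tw(G) = 1 exactly.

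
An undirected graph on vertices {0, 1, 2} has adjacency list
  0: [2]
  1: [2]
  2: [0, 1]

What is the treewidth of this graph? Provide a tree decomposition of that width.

The largest bag has 2 vertices, giving width 1; this decomposition certifies tw(G) ≤ 1. G has an edge, so its treewidth is at least 1. Hence tw(G) = 1 exactly.

Treewidth 1.
Bags: B1 = {1, 2}  B2 = {0, 2}
Tree: B1–B2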